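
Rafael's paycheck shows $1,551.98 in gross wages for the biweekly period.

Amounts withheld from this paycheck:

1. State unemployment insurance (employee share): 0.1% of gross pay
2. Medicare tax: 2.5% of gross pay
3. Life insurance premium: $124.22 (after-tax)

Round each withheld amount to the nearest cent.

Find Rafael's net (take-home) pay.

Medicare tax: $1,551.98 × 0.025 = $38.80
State unemployment insurance (employee share): $1,551.98 × 0.001 = $1.55
Life insurance premium: $124.22
Total deductions = $38.80 + $1.55 + $124.22 = $164.57
Net pay = $1,551.98 − $164.57 = $1,387.41

$1,387.41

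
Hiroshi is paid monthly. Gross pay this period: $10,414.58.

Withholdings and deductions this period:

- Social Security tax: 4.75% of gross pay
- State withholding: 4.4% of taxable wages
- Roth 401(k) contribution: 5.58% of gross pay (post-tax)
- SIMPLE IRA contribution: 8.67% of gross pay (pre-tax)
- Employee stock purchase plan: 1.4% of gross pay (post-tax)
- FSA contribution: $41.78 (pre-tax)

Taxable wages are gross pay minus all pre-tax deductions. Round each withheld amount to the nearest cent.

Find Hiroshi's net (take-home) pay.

FSA contribution: $41.78
SIMPLE IRA contribution: $10,414.58 × 0.0867 = $902.94
Pre-tax total = $41.78 + $902.94 = $944.72
Taxable wages = $10,414.58 − $944.72 = $9,469.86
State withholding: $9,469.86 × 0.044 = $416.67
Social Security tax: $10,414.58 × 0.0475 = $494.69
Employee stock purchase plan: $10,414.58 × 0.014 = $145.80
Roth 401(k) contribution: $10,414.58 × 0.0558 = $581.13
Total deductions = $41.78 + $902.94 + $416.67 + $494.69 + $145.80 + $581.13 = $2,583.01
Net pay = $10,414.58 − $2,583.01 = $7,831.57

$7,831.57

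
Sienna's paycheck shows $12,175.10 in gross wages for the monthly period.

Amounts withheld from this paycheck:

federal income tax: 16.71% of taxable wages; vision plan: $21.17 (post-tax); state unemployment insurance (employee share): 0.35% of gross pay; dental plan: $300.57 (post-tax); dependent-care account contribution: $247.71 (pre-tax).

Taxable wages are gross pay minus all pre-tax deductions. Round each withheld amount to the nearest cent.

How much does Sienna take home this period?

$9,569.97

Dependent-care account contribution: $247.71
Taxable wages = $12,175.10 − $247.71 = $11,927.39
Federal income tax: $11,927.39 × 0.1671 = $1,993.07
State unemployment insurance (employee share): $12,175.10 × 0.0035 = $42.61
Vision plan: $21.17
Dental plan: $300.57
Total deductions = $247.71 + $1,993.07 + $42.61 + $21.17 + $300.57 = $2,605.13
Net pay = $12,175.10 − $2,605.13 = $9,569.97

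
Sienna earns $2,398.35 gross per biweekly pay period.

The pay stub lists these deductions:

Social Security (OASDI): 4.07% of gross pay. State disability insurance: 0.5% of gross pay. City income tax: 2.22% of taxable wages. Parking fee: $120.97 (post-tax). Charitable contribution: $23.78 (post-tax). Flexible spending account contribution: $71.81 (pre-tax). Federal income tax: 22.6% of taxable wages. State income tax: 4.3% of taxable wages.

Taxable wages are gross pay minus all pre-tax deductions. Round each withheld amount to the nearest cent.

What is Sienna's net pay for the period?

Flexible spending account contribution: $71.81
Taxable wages = $2,398.35 − $71.81 = $2,326.54
Federal income tax: $2,326.54 × 0.226 = $525.80
State income tax: $2,326.54 × 0.043 = $100.04
City income tax: $2,326.54 × 0.0222 = $51.65
State disability insurance: $2,398.35 × 0.005 = $11.99
Social Security (OASDI): $2,398.35 × 0.0407 = $97.61
Parking fee: $120.97
Charitable contribution: $23.78
Total deductions = $71.81 + $525.80 + $100.04 + $51.65 + $11.99 + $97.61 + $120.97 + $23.78 = $1,003.65
Net pay = $2,398.35 − $1,003.65 = $1,394.70

$1,394.70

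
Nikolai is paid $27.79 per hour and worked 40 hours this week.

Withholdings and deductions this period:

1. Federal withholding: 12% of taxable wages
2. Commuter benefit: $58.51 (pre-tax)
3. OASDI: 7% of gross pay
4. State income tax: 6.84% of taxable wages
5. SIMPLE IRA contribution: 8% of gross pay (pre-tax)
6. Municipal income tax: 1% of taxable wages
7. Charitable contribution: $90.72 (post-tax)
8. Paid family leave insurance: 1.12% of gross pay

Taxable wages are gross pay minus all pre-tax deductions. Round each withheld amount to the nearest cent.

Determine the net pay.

$591.89

Gross pay: 40 × $27.79 = $1,111.60
Commuter benefit: $58.51
SIMPLE IRA contribution: $1,111.60 × 0.08 = $88.93
Pre-tax total = $58.51 + $88.93 = $147.44
Taxable wages = $1,111.60 − $147.44 = $964.16
State income tax: $964.16 × 0.0684 = $65.95
Municipal income tax: $964.16 × 0.01 = $9.64
Federal withholding: $964.16 × 0.12 = $115.70
OASDI: $1,111.60 × 0.07 = $77.81
Paid family leave insurance: $1,111.60 × 0.0112 = $12.45
Charitable contribution: $90.72
Total deductions = $58.51 + $88.93 + $65.95 + $9.64 + $115.70 + $77.81 + $12.45 + $90.72 = $519.71
Net pay = $1,111.60 − $519.71 = $591.89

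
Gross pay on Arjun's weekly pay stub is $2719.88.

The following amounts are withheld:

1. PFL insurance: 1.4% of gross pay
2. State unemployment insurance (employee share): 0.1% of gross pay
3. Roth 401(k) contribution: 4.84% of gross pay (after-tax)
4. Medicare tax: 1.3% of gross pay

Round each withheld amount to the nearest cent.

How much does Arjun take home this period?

State unemployment insurance (employee share): $2719.88 × 0.001 = $2.72
Medicare tax: $2719.88 × 0.013 = $35.36
PFL insurance: $2719.88 × 0.014 = $38.08
Roth 401(k) contribution: $2719.88 × 0.0484 = $131.64
Total deductions = $2.72 + $35.36 + $38.08 + $131.64 = $207.80
Net pay = $2719.88 − $207.80 = $2512.08

$2512.08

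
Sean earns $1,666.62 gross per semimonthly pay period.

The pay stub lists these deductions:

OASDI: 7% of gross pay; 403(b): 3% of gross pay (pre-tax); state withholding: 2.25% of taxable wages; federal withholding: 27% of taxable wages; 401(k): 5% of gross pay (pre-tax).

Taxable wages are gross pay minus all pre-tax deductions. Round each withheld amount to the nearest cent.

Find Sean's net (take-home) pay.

$968.14

401(k): $1,666.62 × 0.05 = $83.33
403(b): $1,666.62 × 0.03 = $50.00
Pre-tax total = $83.33 + $50.00 = $133.33
Taxable wages = $1,666.62 − $133.33 = $1,533.29
Federal withholding: $1,533.29 × 0.27 = $413.99
State withholding: $1,533.29 × 0.0225 = $34.50
OASDI: $1,666.62 × 0.07 = $116.66
Total deductions = $83.33 + $50.00 + $413.99 + $34.50 + $116.66 = $698.48
Net pay = $1,666.62 − $698.48 = $968.14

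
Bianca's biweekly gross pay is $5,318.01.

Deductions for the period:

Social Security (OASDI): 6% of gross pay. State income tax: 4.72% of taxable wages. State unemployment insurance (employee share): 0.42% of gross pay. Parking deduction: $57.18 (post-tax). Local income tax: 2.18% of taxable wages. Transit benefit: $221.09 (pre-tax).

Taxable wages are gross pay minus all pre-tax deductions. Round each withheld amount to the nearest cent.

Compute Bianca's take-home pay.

$4,346.64

Transit benefit: $221.09
Taxable wages = $5,318.01 − $221.09 = $5,096.92
Local income tax: $5,096.92 × 0.0218 = $111.11
State income tax: $5,096.92 × 0.0472 = $240.57
State unemployment insurance (employee share): $5,318.01 × 0.0042 = $22.34
Social Security (OASDI): $5,318.01 × 0.06 = $319.08
Parking deduction: $57.18
Total deductions = $221.09 + $111.11 + $240.57 + $22.34 + $319.08 + $57.18 = $971.37
Net pay = $5,318.01 − $971.37 = $4,346.64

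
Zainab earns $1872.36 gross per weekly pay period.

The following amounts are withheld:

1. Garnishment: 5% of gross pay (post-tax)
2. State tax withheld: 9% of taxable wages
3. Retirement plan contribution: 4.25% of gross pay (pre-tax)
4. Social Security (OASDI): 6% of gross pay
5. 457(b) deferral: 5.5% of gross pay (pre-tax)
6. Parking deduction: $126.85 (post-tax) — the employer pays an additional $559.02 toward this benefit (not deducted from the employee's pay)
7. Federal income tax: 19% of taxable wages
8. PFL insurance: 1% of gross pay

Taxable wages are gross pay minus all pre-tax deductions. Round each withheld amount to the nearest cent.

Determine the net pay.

$865.13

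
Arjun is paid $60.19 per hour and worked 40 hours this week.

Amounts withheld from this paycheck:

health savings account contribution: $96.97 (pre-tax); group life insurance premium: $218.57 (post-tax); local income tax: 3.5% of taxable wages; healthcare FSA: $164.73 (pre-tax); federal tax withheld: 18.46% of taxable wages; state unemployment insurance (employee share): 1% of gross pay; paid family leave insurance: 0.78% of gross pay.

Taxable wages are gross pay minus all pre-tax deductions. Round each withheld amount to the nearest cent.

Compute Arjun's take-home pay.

Gross pay: 40 × $60.19 = $2407.60
Health savings account contribution: $96.97
Healthcare FSA: $164.73
Pre-tax total = $96.97 + $164.73 = $261.70
Taxable wages = $2407.60 − $261.70 = $2145.90
Federal tax withheld: $2145.90 × 0.1846 = $396.13
Local income tax: $2145.90 × 0.035 = $75.11
State unemployment insurance (employee share): $2407.60 × 0.01 = $24.08
Paid family leave insurance: $2407.60 × 0.0078 = $18.78
Group life insurance premium: $218.57
Total deductions = $96.97 + $164.73 + $396.13 + $75.11 + $24.08 + $18.78 + $218.57 = $994.37
Net pay = $2407.60 − $994.37 = $1413.23

$1413.23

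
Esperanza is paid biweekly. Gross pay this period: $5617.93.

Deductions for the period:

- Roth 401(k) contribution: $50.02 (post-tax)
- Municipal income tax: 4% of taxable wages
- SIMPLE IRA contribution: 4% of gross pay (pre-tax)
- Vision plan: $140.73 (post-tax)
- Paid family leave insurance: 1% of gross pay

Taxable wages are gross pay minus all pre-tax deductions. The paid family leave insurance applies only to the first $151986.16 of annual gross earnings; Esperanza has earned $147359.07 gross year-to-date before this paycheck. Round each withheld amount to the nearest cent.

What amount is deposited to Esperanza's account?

$4940.46

SIMPLE IRA contribution: $5617.93 × 0.04 = $224.72
Taxable wages = $5617.93 − $224.72 = $5393.21
Municipal income tax: $5393.21 × 0.04 = $215.73
Paid family leave insurance: only $151986.16 − $147359.07 = $4627.09 of this check is subject → $4627.09 × 0.01 = $46.27
Vision plan: $140.73
Roth 401(k) contribution: $50.02
Total deductions = $224.72 + $215.73 + $46.27 + $140.73 + $50.02 = $677.47
Net pay = $5617.93 − $677.47 = $4940.46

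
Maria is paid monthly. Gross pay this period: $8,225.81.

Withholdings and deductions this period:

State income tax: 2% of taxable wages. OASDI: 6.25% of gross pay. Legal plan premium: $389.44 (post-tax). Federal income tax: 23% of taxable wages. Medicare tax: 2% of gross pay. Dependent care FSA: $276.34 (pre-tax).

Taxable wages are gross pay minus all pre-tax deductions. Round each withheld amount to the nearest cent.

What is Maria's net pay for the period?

Dependent care FSA: $276.34
Taxable wages = $8,225.81 − $276.34 = $7,949.47
Federal income tax: $7,949.47 × 0.23 = $1,828.38
State income tax: $7,949.47 × 0.02 = $158.99
Medicare tax: $8,225.81 × 0.02 = $164.52
OASDI: $8,225.81 × 0.0625 = $514.11
Legal plan premium: $389.44
Total deductions = $276.34 + $1,828.38 + $158.99 + $164.52 + $514.11 + $389.44 = $3,331.78
Net pay = $8,225.81 − $3,331.78 = $4,894.03

$4,894.03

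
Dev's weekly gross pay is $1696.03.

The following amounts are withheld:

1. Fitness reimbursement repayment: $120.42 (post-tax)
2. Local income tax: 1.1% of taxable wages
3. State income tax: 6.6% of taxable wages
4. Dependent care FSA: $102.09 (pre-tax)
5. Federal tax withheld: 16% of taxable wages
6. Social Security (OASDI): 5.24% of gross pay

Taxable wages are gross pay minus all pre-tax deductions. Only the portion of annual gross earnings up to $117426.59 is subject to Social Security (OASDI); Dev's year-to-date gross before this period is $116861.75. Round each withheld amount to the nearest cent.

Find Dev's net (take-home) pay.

$1066.16

Dependent care FSA: $102.09
Taxable wages = $1696.03 − $102.09 = $1593.94
Local income tax: $1593.94 × 0.011 = $17.53
Federal tax withheld: $1593.94 × 0.16 = $255.03
State income tax: $1593.94 × 0.066 = $105.20
Social Security (OASDI): only $117426.59 − $116861.75 = $564.84 of this check is subject → $564.84 × 0.0524 = $29.60
Fitness reimbursement repayment: $120.42
Total deductions = $102.09 + $17.53 + $255.03 + $105.20 + $29.60 + $120.42 = $629.87
Net pay = $1696.03 − $629.87 = $1066.16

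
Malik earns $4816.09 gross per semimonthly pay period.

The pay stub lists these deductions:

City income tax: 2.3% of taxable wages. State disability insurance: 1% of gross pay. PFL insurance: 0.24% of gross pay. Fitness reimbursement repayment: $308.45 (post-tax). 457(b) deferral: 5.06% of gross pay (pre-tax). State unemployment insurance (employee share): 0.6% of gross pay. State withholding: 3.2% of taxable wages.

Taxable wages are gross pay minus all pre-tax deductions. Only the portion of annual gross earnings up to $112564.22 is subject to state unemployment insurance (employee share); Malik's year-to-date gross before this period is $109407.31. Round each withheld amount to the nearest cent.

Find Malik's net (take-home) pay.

$3933.80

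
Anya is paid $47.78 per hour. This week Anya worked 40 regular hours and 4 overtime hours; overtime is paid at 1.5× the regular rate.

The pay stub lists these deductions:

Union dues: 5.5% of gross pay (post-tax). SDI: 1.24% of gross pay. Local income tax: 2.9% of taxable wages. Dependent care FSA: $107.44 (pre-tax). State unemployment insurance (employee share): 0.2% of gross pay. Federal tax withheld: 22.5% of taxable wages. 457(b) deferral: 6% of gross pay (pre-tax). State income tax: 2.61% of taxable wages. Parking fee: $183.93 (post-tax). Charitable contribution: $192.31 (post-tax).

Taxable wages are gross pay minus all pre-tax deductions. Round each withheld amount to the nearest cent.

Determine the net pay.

$881.20

Regular pay: 40 × $47.78 = $1,911.20
Overtime pay: 4 × $47.78 × 1.5 = $286.68
Gross pay = $1,911.20 + $286.68 = $2,197.88
457(b) deferral: $2,197.88 × 0.06 = $131.87
Dependent care FSA: $107.44
Pre-tax total = $131.87 + $107.44 = $239.31
Taxable wages = $2,197.88 − $239.31 = $1,958.57
Local income tax: $1,958.57 × 0.029 = $56.80
Federal tax withheld: $1,958.57 × 0.225 = $440.68
State income tax: $1,958.57 × 0.0261 = $51.12
SDI: $2,197.88 × 0.0124 = $27.25
State unemployment insurance (employee share): $2,197.88 × 0.002 = $4.40
Union dues: $2,197.88 × 0.055 = $120.88
Charitable contribution: $192.31
Parking fee: $183.93
Total deductions = $131.87 + $107.44 + $56.80 + $440.68 + $51.12 + $27.25 + $4.40 + $120.88 + $192.31 + $183.93 = $1,316.68
Net pay = $2,197.88 − $1,316.68 = $881.20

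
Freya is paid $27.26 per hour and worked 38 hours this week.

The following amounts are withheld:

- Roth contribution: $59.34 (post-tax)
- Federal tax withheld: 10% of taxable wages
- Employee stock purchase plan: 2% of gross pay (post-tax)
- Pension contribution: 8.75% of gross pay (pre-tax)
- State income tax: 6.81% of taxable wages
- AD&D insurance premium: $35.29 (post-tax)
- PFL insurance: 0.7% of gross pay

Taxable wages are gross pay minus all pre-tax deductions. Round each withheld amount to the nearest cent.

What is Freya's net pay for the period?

Gross pay: 38 × $27.26 = $1,035.88
Pension contribution: $1,035.88 × 0.0875 = $90.64
Taxable wages = $1,035.88 − $90.64 = $945.24
State income tax: $945.24 × 0.0681 = $64.37
Federal tax withheld: $945.24 × 0.1 = $94.52
PFL insurance: $1,035.88 × 0.007 = $7.25
Employee stock purchase plan: $1,035.88 × 0.02 = $20.72
Roth contribution: $59.34
AD&D insurance premium: $35.29
Total deductions = $90.64 + $64.37 + $94.52 + $7.25 + $20.72 + $59.34 + $35.29 = $372.13
Net pay = $1,035.88 − $372.13 = $663.75

$663.75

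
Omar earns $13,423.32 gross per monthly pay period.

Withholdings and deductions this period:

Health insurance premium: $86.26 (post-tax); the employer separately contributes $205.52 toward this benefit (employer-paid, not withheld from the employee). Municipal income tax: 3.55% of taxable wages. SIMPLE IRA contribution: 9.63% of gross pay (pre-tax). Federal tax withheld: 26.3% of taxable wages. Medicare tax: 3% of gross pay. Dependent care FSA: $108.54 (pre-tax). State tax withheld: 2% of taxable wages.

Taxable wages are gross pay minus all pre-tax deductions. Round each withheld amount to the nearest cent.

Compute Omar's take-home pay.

SIMPLE IRA contribution: $13,423.32 × 0.0963 = $1,292.67
Dependent care FSA: $108.54
Pre-tax total = $1,292.67 + $108.54 = $1,401.21
Taxable wages = $13,423.32 − $1,401.21 = $12,022.11
Municipal income tax: $12,022.11 × 0.0355 = $426.78
State tax withheld: $12,022.11 × 0.02 = $240.44
Federal tax withheld: $12,022.11 × 0.263 = $3,161.81
Medicare tax: $13,423.32 × 0.03 = $402.70
Health insurance premium: $86.26
(Employer's $205.52 toward health insurance premium is not withheld from the employee.)
Total deductions = $1,292.67 + $108.54 + $426.78 + $240.44 + $3,161.81 + $402.70 + $86.26 = $5,719.20
Net pay = $13,423.32 − $5,719.20 = $7,704.12

$7,704.12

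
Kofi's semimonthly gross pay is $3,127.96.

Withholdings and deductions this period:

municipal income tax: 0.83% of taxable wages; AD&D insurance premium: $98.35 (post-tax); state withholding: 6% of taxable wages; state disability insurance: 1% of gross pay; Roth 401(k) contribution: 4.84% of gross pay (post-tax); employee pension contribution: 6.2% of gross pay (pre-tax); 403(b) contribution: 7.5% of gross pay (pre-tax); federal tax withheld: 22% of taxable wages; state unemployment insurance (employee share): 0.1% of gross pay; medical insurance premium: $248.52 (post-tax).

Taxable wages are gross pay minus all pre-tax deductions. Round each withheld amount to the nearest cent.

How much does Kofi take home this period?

Employee pension contribution: $3,127.96 × 0.062 = $193.93
403(b) contribution: $3,127.96 × 0.075 = $234.60
Pre-tax total = $193.93 + $234.60 = $428.53
Taxable wages = $3,127.96 − $428.53 = $2,699.43
Federal tax withheld: $2,699.43 × 0.22 = $593.87
Municipal income tax: $2,699.43 × 0.0083 = $22.41
State withholding: $2,699.43 × 0.06 = $161.97
State unemployment insurance (employee share): $3,127.96 × 0.001 = $3.13
State disability insurance: $3,127.96 × 0.01 = $31.28
AD&D insurance premium: $98.35
Roth 401(k) contribution: $3,127.96 × 0.0484 = $151.39
Medical insurance premium: $248.52
Total deductions = $193.93 + $234.60 + $593.87 + $22.41 + $161.97 + $3.13 + $31.28 + $98.35 + $151.39 + $248.52 = $1,739.45
Net pay = $3,127.96 − $1,739.45 = $1,388.51

$1,388.51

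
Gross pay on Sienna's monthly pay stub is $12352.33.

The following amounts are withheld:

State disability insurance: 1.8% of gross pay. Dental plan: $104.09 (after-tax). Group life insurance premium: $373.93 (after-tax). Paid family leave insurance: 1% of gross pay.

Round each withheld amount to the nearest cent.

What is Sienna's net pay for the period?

Paid family leave insurance: $12352.33 × 0.01 = $123.52
State disability insurance: $12352.33 × 0.018 = $222.34
Group life insurance premium: $373.93
Dental plan: $104.09
Total deductions = $123.52 + $222.34 + $373.93 + $104.09 = $823.88
Net pay = $12352.33 − $823.88 = $11528.45

$11528.45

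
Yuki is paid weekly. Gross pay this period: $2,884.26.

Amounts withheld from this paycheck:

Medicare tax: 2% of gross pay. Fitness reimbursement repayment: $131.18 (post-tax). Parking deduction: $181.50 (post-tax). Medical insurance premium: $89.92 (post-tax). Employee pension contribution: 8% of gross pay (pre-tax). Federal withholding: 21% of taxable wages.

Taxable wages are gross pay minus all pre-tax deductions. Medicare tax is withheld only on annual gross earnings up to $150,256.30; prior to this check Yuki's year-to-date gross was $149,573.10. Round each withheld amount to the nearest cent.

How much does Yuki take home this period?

$1,680.02

Employee pension contribution: $2,884.26 × 0.08 = $230.74
Taxable wages = $2,884.26 − $230.74 = $2,653.52
Federal withholding: $2,653.52 × 0.21 = $557.24
Medicare tax: only $150,256.30 − $149,573.10 = $683.20 of this check is subject → $683.20 × 0.02 = $13.66
Parking deduction: $181.50
Medical insurance premium: $89.92
Fitness reimbursement repayment: $131.18
Total deductions = $230.74 + $557.24 + $13.66 + $181.50 + $89.92 + $131.18 = $1,204.24
Net pay = $2,884.26 − $1,204.24 = $1,680.02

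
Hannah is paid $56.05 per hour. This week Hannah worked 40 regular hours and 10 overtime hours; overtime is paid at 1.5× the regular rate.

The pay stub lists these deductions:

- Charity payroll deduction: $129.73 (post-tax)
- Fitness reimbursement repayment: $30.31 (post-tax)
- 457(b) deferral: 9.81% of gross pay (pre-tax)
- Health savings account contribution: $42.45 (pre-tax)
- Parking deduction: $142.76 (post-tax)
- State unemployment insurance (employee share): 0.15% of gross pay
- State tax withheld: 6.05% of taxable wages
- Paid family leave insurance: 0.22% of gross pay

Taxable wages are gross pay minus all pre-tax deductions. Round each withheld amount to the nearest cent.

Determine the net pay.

$2,258.04

Regular pay: 40 × $56.05 = $2,242.00
Overtime pay: 10 × $56.05 × 1.5 = $840.75
Gross pay = $2,242.00 + $840.75 = $3,082.75
457(b) deferral: $3,082.75 × 0.0981 = $302.42
Health savings account contribution: $42.45
Pre-tax total = $302.42 + $42.45 = $344.87
Taxable wages = $3,082.75 − $344.87 = $2,737.88
State tax withheld: $2,737.88 × 0.0605 = $165.64
State unemployment insurance (employee share): $3,082.75 × 0.0015 = $4.62
Paid family leave insurance: $3,082.75 × 0.0022 = $6.78
Fitness reimbursement repayment: $30.31
Charity payroll deduction: $129.73
Parking deduction: $142.76
Total deductions = $302.42 + $42.45 + $165.64 + $4.62 + $6.78 + $30.31 + $129.73 + $142.76 = $824.71
Net pay = $3,082.75 − $824.71 = $2,258.04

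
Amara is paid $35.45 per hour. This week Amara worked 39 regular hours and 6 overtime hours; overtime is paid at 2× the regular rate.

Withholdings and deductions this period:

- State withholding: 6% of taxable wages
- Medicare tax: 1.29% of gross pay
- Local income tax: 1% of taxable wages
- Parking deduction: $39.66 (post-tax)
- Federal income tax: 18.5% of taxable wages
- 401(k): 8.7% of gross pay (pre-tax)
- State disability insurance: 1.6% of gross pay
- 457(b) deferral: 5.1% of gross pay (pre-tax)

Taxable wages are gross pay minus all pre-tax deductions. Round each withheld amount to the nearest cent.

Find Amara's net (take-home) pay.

$1,069.14

Regular pay: 39 × $35.45 = $1,382.55
Overtime pay: 6 × $35.45 × 2 = $425.40
Gross pay = $1,382.55 + $425.40 = $1,807.95
401(k): $1,807.95 × 0.087 = $157.29
457(b) deferral: $1,807.95 × 0.051 = $92.21
Pre-tax total = $157.29 + $92.21 = $249.50
Taxable wages = $1,807.95 − $249.50 = $1,558.45
State withholding: $1,558.45 × 0.06 = $93.51
Federal income tax: $1,558.45 × 0.185 = $288.31
Local income tax: $1,558.45 × 0.01 = $15.58
State disability insurance: $1,807.95 × 0.016 = $28.93
Medicare tax: $1,807.95 × 0.0129 = $23.32
Parking deduction: $39.66
Total deductions = $157.29 + $92.21 + $93.51 + $288.31 + $15.58 + $28.93 + $23.32 + $39.66 = $738.81
Net pay = $1,807.95 − $738.81 = $1,069.14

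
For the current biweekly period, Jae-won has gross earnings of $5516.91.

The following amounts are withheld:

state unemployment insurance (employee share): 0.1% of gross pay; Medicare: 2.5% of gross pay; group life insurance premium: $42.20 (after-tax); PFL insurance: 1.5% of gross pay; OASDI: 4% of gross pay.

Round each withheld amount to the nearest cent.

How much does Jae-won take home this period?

PFL insurance: $5516.91 × 0.015 = $82.75
State unemployment insurance (employee share): $5516.91 × 0.001 = $5.52
OASDI: $5516.91 × 0.04 = $220.68
Medicare: $5516.91 × 0.025 = $137.92
Group life insurance premium: $42.20
Total deductions = $82.75 + $5.52 + $220.68 + $137.92 + $42.20 = $489.07
Net pay = $5516.91 − $489.07 = $5027.84

$5027.84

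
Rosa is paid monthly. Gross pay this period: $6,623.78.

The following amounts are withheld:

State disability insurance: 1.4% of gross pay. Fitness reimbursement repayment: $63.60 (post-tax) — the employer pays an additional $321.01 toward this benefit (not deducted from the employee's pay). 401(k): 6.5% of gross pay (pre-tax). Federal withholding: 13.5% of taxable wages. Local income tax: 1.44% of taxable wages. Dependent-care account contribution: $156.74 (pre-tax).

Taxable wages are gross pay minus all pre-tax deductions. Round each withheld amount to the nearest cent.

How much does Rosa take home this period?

$4,978.30

401(k): $6,623.78 × 0.065 = $430.55
Dependent-care account contribution: $156.74
Pre-tax total = $430.55 + $156.74 = $587.29
Taxable wages = $6,623.78 − $587.29 = $6,036.49
Federal withholding: $6,036.49 × 0.135 = $814.93
Local income tax: $6,036.49 × 0.0144 = $86.93
State disability insurance: $6,623.78 × 0.014 = $92.73
Fitness reimbursement repayment: $63.60
(Employer's $321.01 toward fitness reimbursement repayment is not withheld from the employee.)
Total deductions = $430.55 + $156.74 + $814.93 + $86.93 + $92.73 + $63.60 = $1,645.48
Net pay = $6,623.78 − $1,645.48 = $4,978.30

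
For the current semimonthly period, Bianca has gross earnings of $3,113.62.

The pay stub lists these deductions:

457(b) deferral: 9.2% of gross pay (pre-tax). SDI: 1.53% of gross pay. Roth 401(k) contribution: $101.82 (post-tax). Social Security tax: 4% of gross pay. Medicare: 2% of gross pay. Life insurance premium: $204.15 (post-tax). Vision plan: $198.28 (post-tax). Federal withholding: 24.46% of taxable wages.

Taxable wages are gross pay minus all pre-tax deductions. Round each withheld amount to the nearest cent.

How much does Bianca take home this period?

$1,396.94

457(b) deferral: $3,113.62 × 0.092 = $286.45
Taxable wages = $3,113.62 − $286.45 = $2,827.17
Federal withholding: $2,827.17 × 0.2446 = $691.53
SDI: $3,113.62 × 0.0153 = $47.64
Medicare: $3,113.62 × 0.02 = $62.27
Social Security tax: $3,113.62 × 0.04 = $124.54
Roth 401(k) contribution: $101.82
Vision plan: $198.28
Life insurance premium: $204.15
Total deductions = $286.45 + $691.53 + $47.64 + $62.27 + $124.54 + $101.82 + $198.28 + $204.15 = $1,716.68
Net pay = $3,113.62 − $1,716.68 = $1,396.94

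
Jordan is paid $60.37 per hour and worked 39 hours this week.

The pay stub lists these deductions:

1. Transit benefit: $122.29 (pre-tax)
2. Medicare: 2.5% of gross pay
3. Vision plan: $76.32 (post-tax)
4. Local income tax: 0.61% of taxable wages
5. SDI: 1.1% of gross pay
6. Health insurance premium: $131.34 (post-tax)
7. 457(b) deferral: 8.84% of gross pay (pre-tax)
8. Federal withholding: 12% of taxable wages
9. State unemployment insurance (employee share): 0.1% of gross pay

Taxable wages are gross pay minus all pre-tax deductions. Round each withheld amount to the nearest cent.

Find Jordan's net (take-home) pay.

$1,474.01

Gross pay: 39 × $60.37 = $2,354.43
Transit benefit: $122.29
457(b) deferral: $2,354.43 × 0.0884 = $208.13
Pre-tax total = $122.29 + $208.13 = $330.42
Taxable wages = $2,354.43 − $330.42 = $2,024.01
Federal withholding: $2,024.01 × 0.12 = $242.88
Local income tax: $2,024.01 × 0.0061 = $12.35
Medicare: $2,354.43 × 0.025 = $58.86
SDI: $2,354.43 × 0.011 = $25.90
State unemployment insurance (employee share): $2,354.43 × 0.001 = $2.35
Vision plan: $76.32
Health insurance premium: $131.34
Total deductions = $122.29 + $208.13 + $242.88 + $12.35 + $58.86 + $25.90 + $2.35 + $76.32 + $131.34 = $880.42
Net pay = $2,354.43 − $880.42 = $1,474.01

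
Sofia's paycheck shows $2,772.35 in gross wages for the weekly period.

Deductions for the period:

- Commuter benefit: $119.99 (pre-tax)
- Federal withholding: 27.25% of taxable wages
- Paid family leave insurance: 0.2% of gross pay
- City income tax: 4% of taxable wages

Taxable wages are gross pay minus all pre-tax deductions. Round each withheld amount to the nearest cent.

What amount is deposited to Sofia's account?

$1,817.96

Commuter benefit: $119.99
Taxable wages = $2,772.35 − $119.99 = $2,652.36
City income tax: $2,652.36 × 0.04 = $106.09
Federal withholding: $2,652.36 × 0.2725 = $722.77
Paid family leave insurance: $2,772.35 × 0.002 = $5.54
Total deductions = $119.99 + $106.09 + $722.77 + $5.54 = $954.39
Net pay = $2,772.35 − $954.39 = $1,817.96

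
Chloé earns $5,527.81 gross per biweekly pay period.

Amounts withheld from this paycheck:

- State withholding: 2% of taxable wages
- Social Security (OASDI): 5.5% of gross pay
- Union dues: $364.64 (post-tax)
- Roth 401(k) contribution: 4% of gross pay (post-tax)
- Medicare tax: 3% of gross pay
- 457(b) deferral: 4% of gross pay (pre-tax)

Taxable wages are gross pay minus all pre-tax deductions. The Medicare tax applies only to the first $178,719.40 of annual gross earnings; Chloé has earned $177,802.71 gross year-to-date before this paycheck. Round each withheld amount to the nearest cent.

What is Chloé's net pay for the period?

457(b) deferral: $5,527.81 × 0.04 = $221.11
Taxable wages = $5,527.81 − $221.11 = $5,306.70
State withholding: $5,306.70 × 0.02 = $106.13
Social Security (OASDI): $5,527.81 × 0.055 = $304.03
Medicare tax: only $178,719.40 − $177,802.71 = $916.69 of this check is subject → $916.69 × 0.03 = $27.50
Union dues: $364.64
Roth 401(k) contribution: $5,527.81 × 0.04 = $221.11
Total deductions = $221.11 + $106.13 + $304.03 + $27.50 + $364.64 + $221.11 = $1,244.52
Net pay = $5,527.81 − $1,244.52 = $4,283.29

$4,283.29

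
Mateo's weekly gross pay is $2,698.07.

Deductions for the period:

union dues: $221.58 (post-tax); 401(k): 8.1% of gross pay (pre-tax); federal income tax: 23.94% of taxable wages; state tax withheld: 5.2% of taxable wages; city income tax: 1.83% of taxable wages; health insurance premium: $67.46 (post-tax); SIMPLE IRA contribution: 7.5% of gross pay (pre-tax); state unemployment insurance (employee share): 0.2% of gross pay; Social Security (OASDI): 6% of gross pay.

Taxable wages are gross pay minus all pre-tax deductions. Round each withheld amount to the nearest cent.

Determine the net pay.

401(k): $2,698.07 × 0.081 = $218.54
SIMPLE IRA contribution: $2,698.07 × 0.075 = $202.36
Pre-tax total = $218.54 + $202.36 = $420.90
Taxable wages = $2,698.07 − $420.90 = $2,277.17
Federal income tax: $2,277.17 × 0.2394 = $545.15
State tax withheld: $2,277.17 × 0.052 = $118.41
City income tax: $2,277.17 × 0.0183 = $41.67
State unemployment insurance (employee share): $2,698.07 × 0.002 = $5.40
Social Security (OASDI): $2,698.07 × 0.06 = $161.88
Health insurance premium: $67.46
Union dues: $221.58
Total deductions = $218.54 + $202.36 + $545.15 + $118.41 + $41.67 + $5.40 + $161.88 + $67.46 + $221.58 = $1,582.45
Net pay = $2,698.07 − $1,582.45 = $1,115.62

$1,115.62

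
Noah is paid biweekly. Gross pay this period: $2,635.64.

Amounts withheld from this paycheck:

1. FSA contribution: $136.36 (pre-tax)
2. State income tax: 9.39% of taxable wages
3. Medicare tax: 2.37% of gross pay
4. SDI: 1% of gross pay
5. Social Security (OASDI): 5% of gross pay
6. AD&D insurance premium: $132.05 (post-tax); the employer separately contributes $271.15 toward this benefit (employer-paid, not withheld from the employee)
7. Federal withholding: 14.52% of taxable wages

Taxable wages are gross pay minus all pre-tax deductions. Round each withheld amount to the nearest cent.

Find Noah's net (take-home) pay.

$1,549.05

FSA contribution: $136.36
Taxable wages = $2,635.64 − $136.36 = $2,499.28
Federal withholding: $2,499.28 × 0.1452 = $362.90
State income tax: $2,499.28 × 0.0939 = $234.68
Medicare tax: $2,635.64 × 0.0237 = $62.46
SDI: $2,635.64 × 0.01 = $26.36
Social Security (OASDI): $2,635.64 × 0.05 = $131.78
AD&D insurance premium: $132.05
(Employer's $271.15 toward AD&D insurance premium is not withheld from the employee.)
Total deductions = $136.36 + $362.90 + $234.68 + $62.46 + $26.36 + $131.78 + $132.05 = $1,086.59
Net pay = $2,635.64 − $1,086.59 = $1,549.05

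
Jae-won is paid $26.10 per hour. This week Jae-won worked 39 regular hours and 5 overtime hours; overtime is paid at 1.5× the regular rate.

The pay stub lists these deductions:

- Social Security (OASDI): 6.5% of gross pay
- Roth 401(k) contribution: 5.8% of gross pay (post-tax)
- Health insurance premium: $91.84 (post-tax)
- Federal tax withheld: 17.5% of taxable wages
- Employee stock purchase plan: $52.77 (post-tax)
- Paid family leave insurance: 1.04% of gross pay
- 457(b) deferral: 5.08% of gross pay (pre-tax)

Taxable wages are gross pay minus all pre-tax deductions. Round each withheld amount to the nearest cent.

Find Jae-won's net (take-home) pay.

$643.89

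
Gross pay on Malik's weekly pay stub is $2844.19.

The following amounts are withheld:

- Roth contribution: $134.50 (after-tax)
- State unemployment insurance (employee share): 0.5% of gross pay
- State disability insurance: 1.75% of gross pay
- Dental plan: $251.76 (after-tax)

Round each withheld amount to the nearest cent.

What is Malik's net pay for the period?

$2393.94

State unemployment insurance (employee share): $2844.19 × 0.005 = $14.22
State disability insurance: $2844.19 × 0.0175 = $49.77
Dental plan: $251.76
Roth contribution: $134.50
Total deductions = $14.22 + $49.77 + $251.76 + $134.50 = $450.25
Net pay = $2844.19 − $450.25 = $2393.94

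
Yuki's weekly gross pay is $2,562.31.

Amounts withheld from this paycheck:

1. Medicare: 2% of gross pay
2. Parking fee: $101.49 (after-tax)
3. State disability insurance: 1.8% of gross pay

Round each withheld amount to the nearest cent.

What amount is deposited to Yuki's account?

$2,363.45

State disability insurance: $2,562.31 × 0.018 = $46.12
Medicare: $2,562.31 × 0.02 = $51.25
Parking fee: $101.49
Total deductions = $46.12 + $51.25 + $101.49 = $198.86
Net pay = $2,562.31 − $198.86 = $2,363.45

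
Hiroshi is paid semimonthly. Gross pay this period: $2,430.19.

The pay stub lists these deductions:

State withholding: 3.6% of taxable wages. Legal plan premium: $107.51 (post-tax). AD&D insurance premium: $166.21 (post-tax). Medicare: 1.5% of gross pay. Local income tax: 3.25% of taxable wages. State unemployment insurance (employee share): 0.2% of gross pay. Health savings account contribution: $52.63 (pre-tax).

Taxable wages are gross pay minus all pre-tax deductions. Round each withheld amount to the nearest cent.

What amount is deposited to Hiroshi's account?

Health savings account contribution: $52.63
Taxable wages = $2,430.19 − $52.63 = $2,377.56
Local income tax: $2,377.56 × 0.0325 = $77.27
State withholding: $2,377.56 × 0.036 = $85.59
State unemployment insurance (employee share): $2,430.19 × 0.002 = $4.86
Medicare: $2,430.19 × 0.015 = $36.45
AD&D insurance premium: $166.21
Legal plan premium: $107.51
Total deductions = $52.63 + $77.27 + $85.59 + $4.86 + $36.45 + $166.21 + $107.51 = $530.52
Net pay = $2,430.19 − $530.52 = $1,899.67

$1,899.67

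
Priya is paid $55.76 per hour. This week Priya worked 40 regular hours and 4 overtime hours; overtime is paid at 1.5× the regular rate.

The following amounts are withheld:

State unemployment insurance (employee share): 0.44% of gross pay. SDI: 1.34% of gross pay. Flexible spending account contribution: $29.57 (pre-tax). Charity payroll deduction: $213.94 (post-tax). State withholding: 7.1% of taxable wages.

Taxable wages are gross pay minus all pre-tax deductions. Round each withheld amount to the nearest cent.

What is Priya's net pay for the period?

$2095.78

Regular pay: 40 × $55.76 = $2230.40
Overtime pay: 4 × $55.76 × 1.5 = $334.56
Gross pay = $2230.40 + $334.56 = $2564.96
Flexible spending account contribution: $29.57
Taxable wages = $2564.96 − $29.57 = $2535.39
State withholding: $2535.39 × 0.071 = $180.01
State unemployment insurance (employee share): $2564.96 × 0.0044 = $11.29
SDI: $2564.96 × 0.0134 = $34.37
Charity payroll deduction: $213.94
Total deductions = $29.57 + $180.01 + $11.29 + $34.37 + $213.94 = $469.18
Net pay = $2564.96 − $469.18 = $2095.78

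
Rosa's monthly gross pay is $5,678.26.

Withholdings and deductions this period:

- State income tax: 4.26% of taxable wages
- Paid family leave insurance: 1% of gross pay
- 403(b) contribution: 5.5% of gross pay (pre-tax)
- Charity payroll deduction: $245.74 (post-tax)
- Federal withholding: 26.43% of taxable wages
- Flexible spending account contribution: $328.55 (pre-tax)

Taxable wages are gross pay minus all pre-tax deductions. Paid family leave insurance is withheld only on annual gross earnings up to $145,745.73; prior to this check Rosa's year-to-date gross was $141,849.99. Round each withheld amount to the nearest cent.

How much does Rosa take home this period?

Flexible spending account contribution: $328.55
403(b) contribution: $5,678.26 × 0.055 = $312.30
Pre-tax total = $328.55 + $312.30 = $640.85
Taxable wages = $5,678.26 − $640.85 = $5,037.41
State income tax: $5,037.41 × 0.0426 = $214.59
Federal withholding: $5,037.41 × 0.2643 = $1,331.39
Paid family leave insurance: only $145,745.73 − $141,849.99 = $3,895.74 of this check is subject → $3,895.74 × 0.01 = $38.96
Charity payroll deduction: $245.74
Total deductions = $328.55 + $312.30 + $214.59 + $1,331.39 + $38.96 + $245.74 = $2,471.53
Net pay = $5,678.26 − $2,471.53 = $3,206.73

$3,206.73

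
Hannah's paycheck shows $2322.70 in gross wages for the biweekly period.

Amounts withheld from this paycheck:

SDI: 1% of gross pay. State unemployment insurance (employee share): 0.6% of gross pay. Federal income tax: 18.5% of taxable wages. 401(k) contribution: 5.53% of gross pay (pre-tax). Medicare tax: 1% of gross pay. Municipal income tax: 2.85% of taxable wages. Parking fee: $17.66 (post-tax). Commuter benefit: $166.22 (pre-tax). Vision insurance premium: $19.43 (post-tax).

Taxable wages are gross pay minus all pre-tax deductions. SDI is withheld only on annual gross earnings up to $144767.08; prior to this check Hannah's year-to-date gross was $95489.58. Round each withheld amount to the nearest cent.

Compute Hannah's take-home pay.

Commuter benefit: $166.22
401(k) contribution: $2322.70 × 0.0553 = $128.45
Pre-tax total = $166.22 + $128.45 = $294.67
Taxable wages = $2322.70 − $294.67 = $2028.03
Municipal income tax: $2028.03 × 0.0285 = $57.80
Federal income tax: $2028.03 × 0.185 = $375.19
Medicare tax: $2322.70 × 0.01 = $23.23
State unemployment insurance (employee share): $2322.70 × 0.006 = $13.94
SDI: cap not yet reached, full $2322.70 is subject → $2322.70 × 0.01 = $23.23
Parking fee: $17.66
Vision insurance premium: $19.43
Total deductions = $166.22 + $128.45 + $57.80 + $375.19 + $23.23 + $13.94 + $23.23 + $17.66 + $19.43 = $825.15
Net pay = $2322.70 − $825.15 = $1497.55

$1497.55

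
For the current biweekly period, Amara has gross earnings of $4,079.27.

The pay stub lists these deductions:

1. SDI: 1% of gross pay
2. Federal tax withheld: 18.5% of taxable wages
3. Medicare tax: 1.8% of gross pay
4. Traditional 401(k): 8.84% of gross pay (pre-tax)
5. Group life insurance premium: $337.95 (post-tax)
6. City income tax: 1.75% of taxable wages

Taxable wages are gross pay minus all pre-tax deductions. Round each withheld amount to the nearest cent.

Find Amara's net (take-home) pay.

$2,513.46

Traditional 401(k): $4,079.27 × 0.0884 = $360.61
Taxable wages = $4,079.27 − $360.61 = $3,718.66
Federal tax withheld: $3,718.66 × 0.185 = $687.95
City income tax: $3,718.66 × 0.0175 = $65.08
SDI: $4,079.27 × 0.01 = $40.79
Medicare tax: $4,079.27 × 0.018 = $73.43
Group life insurance premium: $337.95
Total deductions = $360.61 + $687.95 + $65.08 + $40.79 + $73.43 + $337.95 = $1,565.81
Net pay = $4,079.27 − $1,565.81 = $2,513.46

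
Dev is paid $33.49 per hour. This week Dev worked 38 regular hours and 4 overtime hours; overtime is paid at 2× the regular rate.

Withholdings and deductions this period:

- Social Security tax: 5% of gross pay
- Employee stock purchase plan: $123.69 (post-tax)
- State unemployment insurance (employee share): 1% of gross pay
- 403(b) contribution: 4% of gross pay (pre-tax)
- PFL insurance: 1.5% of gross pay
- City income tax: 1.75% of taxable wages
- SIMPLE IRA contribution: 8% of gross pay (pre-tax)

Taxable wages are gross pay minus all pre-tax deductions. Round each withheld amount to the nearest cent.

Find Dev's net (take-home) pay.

Regular pay: 38 × $33.49 = $1,272.62
Overtime pay: 4 × $33.49 × 2 = $267.92
Gross pay = $1,272.62 + $267.92 = $1,540.54
SIMPLE IRA contribution: $1,540.54 × 0.08 = $123.24
403(b) contribution: $1,540.54 × 0.04 = $61.62
Pre-tax total = $123.24 + $61.62 = $184.86
Taxable wages = $1,540.54 − $184.86 = $1,355.68
City income tax: $1,355.68 × 0.0175 = $23.72
Social Security tax: $1,540.54 × 0.05 = $77.03
PFL insurance: $1,540.54 × 0.015 = $23.11
State unemployment insurance (employee share): $1,540.54 × 0.01 = $15.41
Employee stock purchase plan: $123.69
Total deductions = $123.24 + $61.62 + $23.72 + $77.03 + $23.11 + $15.41 + $123.69 = $447.82
Net pay = $1,540.54 − $447.82 = $1,092.72

$1,092.72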